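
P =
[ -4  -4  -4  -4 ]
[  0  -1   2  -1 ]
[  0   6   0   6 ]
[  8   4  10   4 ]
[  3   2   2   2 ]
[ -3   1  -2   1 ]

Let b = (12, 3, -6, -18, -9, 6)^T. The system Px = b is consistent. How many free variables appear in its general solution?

1

Row reduce the augmented matrix [P | b].
R4 ← R4 + (2)·R1: [0, -4, 2, -4, 6]
R5 ← R5 + (3/4)·R1: [0, -1, -1, -1, 0]
R6 ← R6 − (3/4)·R1: [0, 4, 1, 4, -3]
R3 ← R3 + (6)·R2: [0, 0, 12, 0, 12]
R4 ← R4 − (4)·R2: [0, 0, -6, 0, -6]
R5 ← R5 − R2: [0, 0, -3, 0, -3]
R6 ← R6 + (4)·R2: [0, 0, 9, 0, 9]
R4 ← R4 + (1/2)·R3: [0, 0, 0, 0, 0]
R5 ← R5 + (1/4)·R3: [0, 0, 0, 0, 0]
R6 ← R6 − (3/4)·R3: [0, 0, 0, 0, 0]
The echelon form has 3 nonzero rows, and every pivot lies in the first 4 columns, so rank(P) = rank([P|b]) = 3.
The system is consistent.
Free variables = (unknowns) − (rank) = 4 − 3 = 1.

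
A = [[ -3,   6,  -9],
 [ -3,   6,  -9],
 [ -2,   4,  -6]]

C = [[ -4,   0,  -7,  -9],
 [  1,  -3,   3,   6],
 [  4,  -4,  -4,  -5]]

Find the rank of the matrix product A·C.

1

First compute AC:
[[-18,  18,  75, 108],
 [-18,  18,  75, 108],
 [-12,  12,  50,  72]]
Now row reduce the product.
R2 ← R2 − R1: [0, 0, 0, 0]
R3 ← R3 − (2/3)·R1: [0, 0, 0, 0]
1 nonzero row, so rank(AC) = 1.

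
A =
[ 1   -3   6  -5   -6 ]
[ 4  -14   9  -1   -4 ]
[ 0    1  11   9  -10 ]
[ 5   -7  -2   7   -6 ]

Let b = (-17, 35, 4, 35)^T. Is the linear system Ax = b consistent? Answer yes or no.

Row reduce the augmented matrix [A | b].
R2 ← R2 − (4)·R1: [0, -2, -15, 19, 20, 103]
R4 ← R4 − (5)·R1: [0, 8, -32, 32, 24, 120]
R3 ← R3 + (1/2)·R2: [0, 0, 7/2, 37/2, 0, 111/2]
R4 ← R4 + (4)·R2: [0, 0, -92, 108, 104, 532]
R4 ← R4 + (184/7)·R3: [0, 0, 0, 4160/7, 104, 13936/7]
The echelon form has 4 nonzero rows, and every pivot lies in the first 5 columns, so rank(A) = rank([A|b]) = 4.
The system is consistent.

yes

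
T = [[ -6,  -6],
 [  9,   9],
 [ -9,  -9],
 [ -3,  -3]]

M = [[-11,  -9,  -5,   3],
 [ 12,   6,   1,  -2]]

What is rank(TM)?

1

First compute TM:
[[ -6,  18,  24,  -6],
 [  9, -27, -36,   9],
 [ -9,  27,  36,  -9],
 [ -3,   9,  12,  -3]]
Now row reduce the product.
R2 ← R2 + (3/2)·R1: [0, 0, 0, 0]
R3 ← R3 − (3/2)·R1: [0, 0, 0, 0]
R4 ← R4 − (1/2)·R1: [0, 0, 0, 0]
1 nonzero row, so rank(TM) = 1.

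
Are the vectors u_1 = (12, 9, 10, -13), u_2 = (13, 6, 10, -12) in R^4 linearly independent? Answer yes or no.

yes

Form the matrix with these vectors as rows and row reduce.
R2 ← R2 − (13/12)·R1: [0, -15/4, -5/6, 25/12]
2 nonzero rows, so the 2 vectors span a space of dimension 2.
Since 2 = 2, the vectors are linearly independent.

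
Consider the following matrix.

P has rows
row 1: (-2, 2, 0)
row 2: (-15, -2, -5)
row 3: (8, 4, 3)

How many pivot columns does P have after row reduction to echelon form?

3

Row reduce to echelon form.
R2 ← R2 − (15/2)·R1: [0, -17, -5]
R3 ← R3 + (4)·R1: [0, 12, 3]
R3 ← R3 + (12/17)·R2: [0, 0, -9/17]
Echelon form has 3 nonzero rows, so rank(P) = 3.
Each nonzero row contributes one pivot column: 3 pivot columns.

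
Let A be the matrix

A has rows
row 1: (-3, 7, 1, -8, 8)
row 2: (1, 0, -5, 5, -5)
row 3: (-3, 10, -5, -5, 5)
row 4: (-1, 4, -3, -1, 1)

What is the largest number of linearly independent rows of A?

Row reduce to echelon form.
R2 ← R2 + (1/3)·R1: [0, 7/3, -14/3, 7/3, -7/3]
R3 ← R3 − R1: [0, 3, -6, 3, -3]
R4 ← R4 − (1/3)·R1: [0, 5/3, -10/3, 5/3, -5/3]
R3 ← R3 − (9/7)·R2: [0, 0, 0, 0, 0]
R4 ← R4 − (5/7)·R2: [0, 0, 0, 0, 0]
Echelon form has 2 nonzero rows, so rank(A) = 2.
The rank gives the maximum number of linearly independent rows: 2.

2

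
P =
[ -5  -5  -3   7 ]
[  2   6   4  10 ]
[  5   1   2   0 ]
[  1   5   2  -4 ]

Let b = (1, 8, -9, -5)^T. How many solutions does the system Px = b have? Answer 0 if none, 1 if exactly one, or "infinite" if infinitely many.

0

Row reduce the augmented matrix [P | b].
R2 ← R2 + (2/5)·R1: [0, 4, 14/5, 64/5, 42/5]
R3 ← R3 + R1: [0, -4, -1, 7, -8]
R4 ← R4 + (1/5)·R1: [0, 4, 7/5, -13/5, -24/5]
R3 ← R3 + R2: [0, 0, 9/5, 99/5, 2/5]
R4 ← R4 − R2: [0, 0, -7/5, -77/5, -66/5]
R4 ← R4 + (7/9)·R3: [0, 0, 0, 0, -116/9]
The echelon form has 4 nonzero rows; the last pivot sits in the augmented column, so rank(P) = 3 but rank([P|b]) = 4.
Since the ranks differ, the system is inconsistent.
It has no solutions.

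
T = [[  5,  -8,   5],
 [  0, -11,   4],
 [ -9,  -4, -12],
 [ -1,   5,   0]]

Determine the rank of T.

3

Row reduce to echelon form.
R3 ← R3 + (9/5)·R1: [0, -92/5, -3]
R4 ← R4 + (1/5)·R1: [0, 17/5, 1]
R3 ← R3 − (92/55)·R2: [0, 0, -533/55]
R4 ← R4 + (17/55)·R2: [0, 0, 123/55]
R4 ← R4 + (3/13)·R3: [0, 0, 0]
Echelon form has 3 nonzero rows, so rank(T) = 3.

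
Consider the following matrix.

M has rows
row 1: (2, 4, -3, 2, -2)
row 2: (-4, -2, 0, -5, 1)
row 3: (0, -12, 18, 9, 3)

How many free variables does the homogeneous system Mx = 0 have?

2

Row reduce to echelon form.
R2 ← R2 + (2)·R1: [0, 6, -6, -1, -3]
R3 ← R3 + (2)·R2: [0, 0, 6, 7, -3]
3 nonzero rows, so rank(M) = 3.
M has 5 columns; by rank–nullity, nullity = 5 − 3 = 2.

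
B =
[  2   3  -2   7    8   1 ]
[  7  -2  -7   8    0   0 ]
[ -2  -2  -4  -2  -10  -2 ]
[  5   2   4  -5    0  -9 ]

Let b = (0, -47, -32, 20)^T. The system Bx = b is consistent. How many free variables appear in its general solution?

Row reduce the augmented matrix [B | b].
R2 ← R2 − (7/2)·R1: [0, -25/2, 0, -33/2, -28, -7/2, -47]
R3 ← R3 + R1: [0, 1, -6, 5, -2, -1, -32]
R4 ← R4 − (5/2)·R1: [0, -11/2, 9, -45/2, -20, -23/2, 20]
R3 ← R3 + (2/25)·R2: [0, 0, -6, 92/25, -106/25, -32/25, -894/25]
R4 ← R4 − (11/25)·R2: [0, 0, 9, -381/25, -192/25, -249/25, 1017/25]
R4 ← R4 + (3/2)·R3: [0, 0, 0, -243/25, -351/25, -297/25, -324/25]
The echelon form has 4 nonzero rows, and every pivot lies in the first 6 columns, so rank(B) = rank([B|b]) = 4.
The system is consistent.
Free variables = (unknowns) − (rank) = 6 − 4 = 2.

2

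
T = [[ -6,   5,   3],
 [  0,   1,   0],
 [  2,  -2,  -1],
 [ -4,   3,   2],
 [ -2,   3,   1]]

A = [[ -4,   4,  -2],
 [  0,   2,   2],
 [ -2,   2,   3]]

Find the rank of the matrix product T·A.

2

First compute TA:
[[ 18,  -8,  31],
 [  0,   2,   2],
 [ -6,   2, -11],
 [ 12,  -6,  20],
 [  6,   0,  13]]
Now row reduce the product.
R3 ← R3 + (1/3)·R1: [0, -2/3, -2/3]
R4 ← R4 − (2/3)·R1: [0, -2/3, -2/3]
R5 ← R5 − (1/3)·R1: [0, 8/3, 8/3]
R3 ← R3 + (1/3)·R2: [0, 0, 0]
R4 ← R4 + (1/3)·R2: [0, 0, 0]
R5 ← R5 − (4/3)·R2: [0, 0, 0]
2 nonzero rows, so rank(TA) = 2.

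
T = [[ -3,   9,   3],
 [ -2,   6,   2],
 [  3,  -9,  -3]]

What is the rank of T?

Row reduce to echelon form.
R2 ← R2 − (2/3)·R1: [0, 0, 0]
R3 ← R3 + R1: [0, 0, 0]
Echelon form has 1 nonzero row, so rank(T) = 1.

1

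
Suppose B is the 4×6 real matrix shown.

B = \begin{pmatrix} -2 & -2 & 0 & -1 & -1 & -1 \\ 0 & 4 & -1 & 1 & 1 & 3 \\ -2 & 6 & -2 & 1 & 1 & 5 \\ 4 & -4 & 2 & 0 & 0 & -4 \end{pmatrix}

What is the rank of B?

2

Row reduce to echelon form.
R3 ← R3 − R1: [0, 8, -2, 2, 2, 6]
R4 ← R4 + (2)·R1: [0, -8, 2, -2, -2, -6]
R3 ← R3 − (2)·R2: [0, 0, 0, 0, 0, 0]
R4 ← R4 + (2)·R2: [0, 0, 0, 0, 0, 0]
Echelon form has 2 nonzero rows, so rank(B) = 2.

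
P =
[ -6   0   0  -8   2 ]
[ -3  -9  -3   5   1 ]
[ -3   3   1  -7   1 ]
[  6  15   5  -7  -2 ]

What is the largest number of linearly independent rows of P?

Row reduce to echelon form.
R2 ← R2 − (1/2)·R1: [0, -9, -3, 9, 0]
R3 ← R3 − (1/2)·R1: [0, 3, 1, -3, 0]
R4 ← R4 + R1: [0, 15, 5, -15, 0]
R3 ← R3 + (1/3)·R2: [0, 0, 0, 0, 0]
R4 ← R4 + (5/3)·R2: [0, 0, 0, 0, 0]
Echelon form has 2 nonzero rows, so rank(P) = 2.
The rank gives the maximum number of linearly independent rows: 2.

2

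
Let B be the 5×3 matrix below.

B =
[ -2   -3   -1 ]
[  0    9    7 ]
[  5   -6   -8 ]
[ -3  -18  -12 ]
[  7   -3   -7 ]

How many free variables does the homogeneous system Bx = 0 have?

Row reduce to echelon form.
R3 ← R3 + (5/2)·R1: [0, -27/2, -21/2]
R4 ← R4 − (3/2)·R1: [0, -27/2, -21/2]
R5 ← R5 + (7/2)·R1: [0, -27/2, -21/2]
R3 ← R3 + (3/2)·R2: [0, 0, 0]
R4 ← R4 + (3/2)·R2: [0, 0, 0]
R5 ← R5 + (3/2)·R2: [0, 0, 0]
2 nonzero rows, so rank(B) = 2.
B has 3 columns; by rank–nullity, nullity = 3 − 2 = 1.

1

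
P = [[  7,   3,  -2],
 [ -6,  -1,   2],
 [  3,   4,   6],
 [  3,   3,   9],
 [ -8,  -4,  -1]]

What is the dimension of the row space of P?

3

Row reduce to echelon form.
R2 ← R2 + (6/7)·R1: [0, 11/7, 2/7]
R3 ← R3 − (3/7)·R1: [0, 19/7, 48/7]
R4 ← R4 − (3/7)·R1: [0, 12/7, 69/7]
R5 ← R5 + (8/7)·R1: [0, -4/7, -23/7]
R3 ← R3 − (19/11)·R2: [0, 0, 70/11]
R4 ← R4 − (12/11)·R2: [0, 0, 105/11]
R5 ← R5 + (4/11)·R2: [0, 0, -35/11]
R4 ← R4 − (3/2)·R3: [0, 0, 0]
R5 ← R5 + (1/2)·R3: [0, 0, 0]
Echelon form has 3 nonzero rows, so rank(P) = 3.
The row space has dimension equal to the rank: 3.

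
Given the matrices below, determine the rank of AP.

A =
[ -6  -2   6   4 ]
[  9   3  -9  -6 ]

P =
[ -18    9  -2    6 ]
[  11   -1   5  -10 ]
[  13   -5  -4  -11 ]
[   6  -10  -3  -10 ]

1

First compute AP:
[[188, -122, -34, -122],
 [-282, 183,  51, 183]]
Now row reduce the product.
R2 ← R2 + (3/2)·R1: [0, 0, 0, 0]
1 nonzero row, so rank(AP) = 1.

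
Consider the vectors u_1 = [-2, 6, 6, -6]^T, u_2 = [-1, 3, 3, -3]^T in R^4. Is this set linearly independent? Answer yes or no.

Form the matrix with these vectors as rows and row reduce.
R2 ← R2 − (1/2)·R1: [0, 0, 0, 0]
1 nonzero row, so the 2 vectors span a space of dimension 1.
Since 1 < 2, the vectors are linearly dependent.

no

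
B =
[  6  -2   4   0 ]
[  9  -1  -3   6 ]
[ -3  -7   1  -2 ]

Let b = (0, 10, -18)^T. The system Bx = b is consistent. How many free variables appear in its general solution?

1

Row reduce the augmented matrix [B | b].
R2 ← R2 − (3/2)·R1: [0, 2, -9, 6, 10]
R3 ← R3 + (1/2)·R1: [0, -8, 3, -2, -18]
R3 ← R3 + (4)·R2: [0, 0, -33, 22, 22]
The echelon form has 3 nonzero rows, and every pivot lies in the first 4 columns, so rank(B) = rank([B|b]) = 3.
The system is consistent.
Free variables = (unknowns) − (rank) = 4 − 3 = 1.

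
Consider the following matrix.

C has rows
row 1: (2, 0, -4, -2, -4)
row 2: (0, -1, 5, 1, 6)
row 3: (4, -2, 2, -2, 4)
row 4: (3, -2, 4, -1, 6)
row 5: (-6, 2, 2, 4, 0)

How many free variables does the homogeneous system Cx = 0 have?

Row reduce to echelon form.
R3 ← R3 − (2)·R1: [0, -2, 10, 2, 12]
R4 ← R4 − (3/2)·R1: [0, -2, 10, 2, 12]
R5 ← R5 + (3)·R1: [0, 2, -10, -2, -12]
R3 ← R3 − (2)·R2: [0, 0, 0, 0, 0]
R4 ← R4 − (2)·R2: [0, 0, 0, 0, 0]
R5 ← R5 + (2)·R2: [0, 0, 0, 0, 0]
2 nonzero rows, so rank(C) = 2.
C has 5 columns; by rank–nullity, nullity = 5 − 2 = 3.

3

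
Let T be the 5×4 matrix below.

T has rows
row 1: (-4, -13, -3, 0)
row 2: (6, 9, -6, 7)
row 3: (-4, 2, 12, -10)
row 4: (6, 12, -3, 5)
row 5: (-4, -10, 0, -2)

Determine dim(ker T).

2

Row reduce to echelon form.
R2 ← R2 + (3/2)·R1: [0, -21/2, -21/2, 7]
R3 ← R3 − R1: [0, 15, 15, -10]
R4 ← R4 + (3/2)·R1: [0, -15/2, -15/2, 5]
R5 ← R5 − R1: [0, 3, 3, -2]
R3 ← R3 + (10/7)·R2: [0, 0, 0, 0]
R4 ← R4 − (5/7)·R2: [0, 0, 0, 0]
R5 ← R5 + (2/7)·R2: [0, 0, 0, 0]
2 nonzero rows, so rank(T) = 2.
T has 4 columns; by rank–nullity, nullity = 4 − 2 = 2.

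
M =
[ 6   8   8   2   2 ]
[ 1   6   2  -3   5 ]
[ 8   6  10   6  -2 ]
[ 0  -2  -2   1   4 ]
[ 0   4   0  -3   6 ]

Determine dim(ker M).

Row reduce to echelon form.
R2 ← R2 − (1/6)·R1: [0, 14/3, 2/3, -10/3, 14/3]
R3 ← R3 − (4/3)·R1: [0, -14/3, -2/3, 10/3, -14/3]
R3 ← R3 + R2: [0, 0, 0, 0, 0]
R4 ← R4 + (3/7)·R2: [0, 0, -12/7, -3/7, 6]
R5 ← R5 − (6/7)·R2: [0, 0, -4/7, -1/7, 2]
Swap R3 ↔ R4
R5 ← R5 − (1/3)·R3: [0, 0, 0, 0, 0]
3 nonzero rows, so rank(M) = 3.
M has 5 columns; by rank–nullity, nullity = 5 − 3 = 2.

2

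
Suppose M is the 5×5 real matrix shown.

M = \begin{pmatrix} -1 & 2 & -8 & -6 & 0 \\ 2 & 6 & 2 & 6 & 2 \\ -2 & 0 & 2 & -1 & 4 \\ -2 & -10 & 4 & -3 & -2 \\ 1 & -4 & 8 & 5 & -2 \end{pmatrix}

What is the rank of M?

Row reduce to echelon form.
R2 ← R2 + (2)·R1: [0, 10, -14, -6, 2]
R3 ← R3 − (2)·R1: [0, -4, 18, 11, 4]
R4 ← R4 − (2)·R1: [0, -14, 20, 9, -2]
R5 ← R5 + R1: [0, -2, 0, -1, -2]
R3 ← R3 + (2/5)·R2: [0, 0, 62/5, 43/5, 24/5]
R4 ← R4 + (7/5)·R2: [0, 0, 2/5, 3/5, 4/5]
R5 ← R5 + (1/5)·R2: [0, 0, -14/5, -11/5, -8/5]
R4 ← R4 − (1/31)·R3: [0, 0, 0, 10/31, 20/31]
R5 ← R5 + (7/31)·R3: [0, 0, 0, -8/31, -16/31]
R5 ← R5 + (4/5)·R4: [0, 0, 0, 0, 0]
Echelon form has 4 nonzero rows, so rank(M) = 4.

4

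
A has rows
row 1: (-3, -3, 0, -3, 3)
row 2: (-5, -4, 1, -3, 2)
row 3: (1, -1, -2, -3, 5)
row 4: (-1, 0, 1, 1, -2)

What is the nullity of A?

3

Row reduce to echelon form.
R2 ← R2 − (5/3)·R1: [0, 1, 1, 2, -3]
R3 ← R3 + (1/3)·R1: [0, -2, -2, -4, 6]
R4 ← R4 − (1/3)·R1: [0, 1, 1, 2, -3]
R3 ← R3 + (2)·R2: [0, 0, 0, 0, 0]
R4 ← R4 − R2: [0, 0, 0, 0, 0]
2 nonzero rows, so rank(A) = 2.
A has 5 columns; by rank–nullity, nullity = 5 − 2 = 3.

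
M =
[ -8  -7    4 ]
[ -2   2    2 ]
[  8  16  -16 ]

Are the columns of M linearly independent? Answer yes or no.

Row reduce M to echelon form.
R2 ← R2 − (1/4)·R1: [0, 15/4, 1]
R3 ← R3 + R1: [0, 9, -12]
R3 ← R3 − (12/5)·R2: [0, 0, -72/5]
3 pivots among 3 columns.
Every column is a pivot column, so the columns are linearly independent.

yes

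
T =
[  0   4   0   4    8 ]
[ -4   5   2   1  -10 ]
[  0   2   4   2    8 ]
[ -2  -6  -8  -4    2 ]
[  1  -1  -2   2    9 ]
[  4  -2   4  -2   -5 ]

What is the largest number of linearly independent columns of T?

Row reduce to echelon form.
Swap R1 ↔ R2
R4 ← R4 − (1/2)·R1: [0, -17/2, -9, -9/2, 7]
R5 ← R5 + (1/4)·R1: [0, 1/4, -3/2, 9/4, 13/2]
R6 ← R6 + R1: [0, 3, 6, -1, -15]
R3 ← R3 − (1/2)·R2: [0, 0, 4, 0, 4]
R4 ← R4 + (17/8)·R2: [0, 0, -9, 4, 24]
R5 ← R5 − (1/16)·R2: [0, 0, -3/2, 2, 6]
R6 ← R6 − (3/4)·R2: [0, 0, 6, -4, -21]
R4 ← R4 + (9/4)·R3: [0, 0, 0, 4, 33]
R5 ← R5 + (3/8)·R3: [0, 0, 0, 2, 15/2]
R6 ← R6 − (3/2)·R3: [0, 0, 0, -4, -27]
R5 ← R5 − (1/2)·R4: [0, 0, 0, 0, -9]
R6 ← R6 + R4: [0, 0, 0, 0, 6]
R6 ← R6 + (2/3)·R5: [0, 0, 0, 0, 0]
Echelon form has 5 nonzero rows, so rank(T) = 5.
The rank gives the maximum number of linearly independent columns: 5.

5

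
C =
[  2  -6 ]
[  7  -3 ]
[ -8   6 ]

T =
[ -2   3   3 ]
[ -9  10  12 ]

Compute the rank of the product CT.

2

First compute CT:
[[ 50, -54, -66],
 [ 13,  -9, -15],
 [-38,  36,  48]]
Now row reduce the product.
R2 ← R2 − (13/50)·R1: [0, 126/25, 54/25]
R3 ← R3 + (19/25)·R1: [0, -126/25, -54/25]
R3 ← R3 + R2: [0, 0, 0]
2 nonzero rows, so rank(CT) = 2.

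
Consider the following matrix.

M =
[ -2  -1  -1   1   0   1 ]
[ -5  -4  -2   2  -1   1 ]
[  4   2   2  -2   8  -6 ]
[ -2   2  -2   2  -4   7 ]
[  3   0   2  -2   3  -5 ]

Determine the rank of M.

Row reduce to echelon form.
R2 ← R2 − (5/2)·R1: [0, -3/2, 1/2, -1/2, -1, -3/2]
R3 ← R3 + (2)·R1: [0, 0, 0, 0, 8, -4]
R4 ← R4 − R1: [0, 3, -1, 1, -4, 6]
R5 ← R5 + (3/2)·R1: [0, -3/2, 1/2, -1/2, 3, -7/2]
R4 ← R4 + (2)·R2: [0, 0, 0, 0, -6, 3]
R5 ← R5 − R2: [0, 0, 0, 0, 4, -2]
R4 ← R4 + (3/4)·R3: [0, 0, 0, 0, 0, 0]
R5 ← R5 − (1/2)·R3: [0, 0, 0, 0, 0, 0]
Echelon form has 3 nonzero rows, so rank(M) = 3.

3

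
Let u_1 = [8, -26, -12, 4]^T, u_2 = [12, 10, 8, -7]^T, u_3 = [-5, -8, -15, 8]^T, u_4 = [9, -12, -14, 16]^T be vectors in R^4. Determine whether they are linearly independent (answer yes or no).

Form the matrix with these vectors as rows and row reduce.
R2 ← R2 − (3/2)·R1: [0, 49, 26, -13]
R3 ← R3 + (5/8)·R1: [0, -97/4, -45/2, 21/2]
R4 ← R4 − (9/8)·R1: [0, 69/4, -1/2, 23/2]
R3 ← R3 + (97/196)·R2: [0, 0, -472/49, 797/196]
R4 ← R4 − (69/196)·R2: [0, 0, -473/49, 3151/196]
R4 ← R4 − (473/472)·R3: [0, 0, 0, 22659/1888]
4 nonzero rows, so the 4 vectors span a space of dimension 4.
Since 4 = 4, the vectors are linearly independent.

yes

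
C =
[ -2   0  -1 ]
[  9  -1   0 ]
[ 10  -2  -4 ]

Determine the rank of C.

Row reduce to echelon form.
R2 ← R2 + (9/2)·R1: [0, -1, -9/2]
R3 ← R3 + (5)·R1: [0, -2, -9]
R3 ← R3 − (2)·R2: [0, 0, 0]
Echelon form has 2 nonzero rows, so rank(C) = 2.

2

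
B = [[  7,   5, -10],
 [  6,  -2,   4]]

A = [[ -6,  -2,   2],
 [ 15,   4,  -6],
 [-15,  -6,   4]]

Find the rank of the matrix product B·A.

2

First compute BA:
[[183,  66, -56],
 [-126, -44,  40]]
Now row reduce the product.
R2 ← R2 + (42/61)·R1: [0, 88/61, 88/61]
2 nonzero rows, so rank(BA) = 2.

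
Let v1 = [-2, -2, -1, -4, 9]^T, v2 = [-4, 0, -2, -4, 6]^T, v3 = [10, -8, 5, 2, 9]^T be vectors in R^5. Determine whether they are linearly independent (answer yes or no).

no

Form the matrix with these vectors as rows and row reduce.
R2 ← R2 − (2)·R1: [0, 4, 0, 4, -12]
R3 ← R3 + (5)·R1: [0, -18, 0, -18, 54]
R3 ← R3 + (9/2)·R2: [0, 0, 0, 0, 0]
2 nonzero rows, so the 3 vectors span a space of dimension 2.
Since 2 < 3, the vectors are linearly dependent.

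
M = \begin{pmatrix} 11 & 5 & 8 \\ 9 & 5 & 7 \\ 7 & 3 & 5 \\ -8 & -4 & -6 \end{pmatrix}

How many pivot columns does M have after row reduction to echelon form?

2

Row reduce to echelon form.
R2 ← R2 − (9/11)·R1: [0, 10/11, 5/11]
R3 ← R3 − (7/11)·R1: [0, -2/11, -1/11]
R4 ← R4 + (8/11)·R1: [0, -4/11, -2/11]
R3 ← R3 + (1/5)·R2: [0, 0, 0]
R4 ← R4 + (2/5)·R2: [0, 0, 0]
Echelon form has 2 nonzero rows, so rank(M) = 2.
Each nonzero row contributes one pivot column: 2 pivot columns.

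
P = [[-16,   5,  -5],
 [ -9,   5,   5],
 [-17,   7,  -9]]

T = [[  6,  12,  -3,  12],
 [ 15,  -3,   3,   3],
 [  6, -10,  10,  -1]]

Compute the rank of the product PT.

First compute PT:
[[-51, -157,  13, -172],
 [ 51, -173,  92, -98],
 [-51, -135, -18, -174]]
Now row reduce the product.
R2 ← R2 + R1: [0, -330, 105, -270]
R3 ← R3 − R1: [0, 22, -31, -2]
R3 ← R3 + (1/15)·R2: [0, 0, -24, -20]
3 nonzero rows, so rank(PT) = 3.

3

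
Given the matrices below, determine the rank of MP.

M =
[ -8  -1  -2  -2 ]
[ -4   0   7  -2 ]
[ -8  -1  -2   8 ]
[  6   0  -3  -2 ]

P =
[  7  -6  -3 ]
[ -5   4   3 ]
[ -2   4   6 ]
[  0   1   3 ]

3

First compute MP:
[[-47,  34,   3],
 [-42,  50,  48],
 [-47,  44,  33],
 [ 48, -50, -42]]
Now row reduce the product.
R2 ← R2 − (42/47)·R1: [0, 922/47, 2130/47]
R3 ← R3 − R1: [0, 10, 30]
R4 ← R4 + (48/47)·R1: [0, -718/47, -1830/47]
R3 ← R3 − (235/461)·R2: [0, 0, 3180/461]
R4 ← R4 + (359/461)·R2: [0, 0, -1680/461]
R4 ← R4 + (28/53)·R3: [0, 0, 0]
3 nonzero rows, so rank(MP) = 3.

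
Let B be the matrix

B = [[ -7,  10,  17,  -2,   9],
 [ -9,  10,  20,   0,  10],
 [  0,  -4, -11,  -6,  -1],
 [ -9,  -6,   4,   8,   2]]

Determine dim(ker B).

2

Row reduce to echelon form.
R2 ← R2 − (9/7)·R1: [0, -20/7, -13/7, 18/7, -11/7]
R4 ← R4 − (9/7)·R1: [0, -132/7, -125/7, 74/7, -67/7]
R3 ← R3 − (7/5)·R2: [0, 0, -42/5, -48/5, 6/5]
R4 ← R4 − (33/5)·R2: [0, 0, -28/5, -32/5, 4/5]
R4 ← R4 − (2/3)·R3: [0, 0, 0, 0, 0]
3 nonzero rows, so rank(B) = 3.
B has 5 columns; by rank–nullity, nullity = 5 − 3 = 2.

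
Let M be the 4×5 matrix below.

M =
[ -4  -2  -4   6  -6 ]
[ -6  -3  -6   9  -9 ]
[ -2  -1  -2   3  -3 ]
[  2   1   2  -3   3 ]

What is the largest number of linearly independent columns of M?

Row reduce to echelon form.
R2 ← R2 − (3/2)·R1: [0, 0, 0, 0, 0]
R3 ← R3 − (1/2)·R1: [0, 0, 0, 0, 0]
R4 ← R4 + (1/2)·R1: [0, 0, 0, 0, 0]
Echelon form has 1 nonzero row, so rank(M) = 1.
The rank gives the maximum number of linearly independent columns: 1.

1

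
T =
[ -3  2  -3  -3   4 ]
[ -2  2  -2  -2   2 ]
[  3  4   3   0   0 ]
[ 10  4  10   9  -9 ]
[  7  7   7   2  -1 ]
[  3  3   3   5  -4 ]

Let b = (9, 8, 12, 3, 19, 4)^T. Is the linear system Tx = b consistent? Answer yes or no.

yes

Row reduce the augmented matrix [T | b].
R2 ← R2 − (2/3)·R1: [0, 2/3, 0, 0, -2/3, 2]
R3 ← R3 + R1: [0, 6, 0, -3, 4, 21]
R4 ← R4 + (10/3)·R1: [0, 32/3, 0, -1, 13/3, 33]
R5 ← R5 + (7/3)·R1: [0, 35/3, 0, -5, 25/3, 40]
R6 ← R6 + R1: [0, 5, 0, 2, 0, 13]
R3 ← R3 − (9)·R2: [0, 0, 0, -3, 10, 3]
R4 ← R4 − (16)·R2: [0, 0, 0, -1, 15, 1]
R5 ← R5 − (35/2)·R2: [0, 0, 0, -5, 20, 5]
R6 ← R6 − (15/2)·R2: [0, 0, 0, 2, 5, -2]
R4 ← R4 − (1/3)·R3: [0, 0, 0, 0, 35/3, 0]
R5 ← R5 − (5/3)·R3: [0, 0, 0, 0, 10/3, 0]
R6 ← R6 + (2/3)·R3: [0, 0, 0, 0, 35/3, 0]
R5 ← R5 − (2/7)·R4: [0, 0, 0, 0, 0, 0]
R6 ← R6 − R4: [0, 0, 0, 0, 0, 0]
The echelon form has 4 nonzero rows, and every pivot lies in the first 5 columns, so rank(T) = rank([T|b]) = 4.
The system is consistent.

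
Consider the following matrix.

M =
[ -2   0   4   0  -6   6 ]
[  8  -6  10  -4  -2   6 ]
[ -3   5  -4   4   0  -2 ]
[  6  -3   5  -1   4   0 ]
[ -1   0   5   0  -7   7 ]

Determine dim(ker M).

2

Row reduce to echelon form.
R2 ← R2 + (4)·R1: [0, -6, 26, -4, -26, 30]
R3 ← R3 − (3/2)·R1: [0, 5, -10, 4, 9, -11]
R4 ← R4 + (3)·R1: [0, -3, 17, -1, -14, 18]
R5 ← R5 − (1/2)·R1: [0, 0, 3, 0, -4, 4]
R3 ← R3 + (5/6)·R2: [0, 0, 35/3, 2/3, -38/3, 14]
R4 ← R4 − (1/2)·R2: [0, 0, 4, 1, -1, 3]
R4 ← R4 − (12/35)·R3: [0, 0, 0, 27/35, 117/35, -9/5]
R5 ← R5 − (9/35)·R3: [0, 0, 0, -6/35, -26/35, 2/5]
R5 ← R5 + (2/9)·R4: [0, 0, 0, 0, 0, 0]
4 nonzero rows, so rank(M) = 4.
M has 6 columns; by rank–nullity, nullity = 6 − 4 = 2.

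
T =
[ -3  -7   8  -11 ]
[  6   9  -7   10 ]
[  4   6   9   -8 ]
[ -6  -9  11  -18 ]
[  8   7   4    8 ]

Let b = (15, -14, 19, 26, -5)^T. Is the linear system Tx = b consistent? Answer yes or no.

yes

Row reduce the augmented matrix [T | b].
R2 ← R2 + (2)·R1: [0, -5, 9, -12, 16]
R3 ← R3 + (4/3)·R1: [0, -10/3, 59/3, -68/3, 39]
R4 ← R4 − (2)·R1: [0, 5, -5, 4, -4]
R5 ← R5 + (8/3)·R1: [0, -35/3, 76/3, -64/3, 35]
R3 ← R3 − (2/3)·R2: [0, 0, 41/3, -44/3, 85/3]
R4 ← R4 + R2: [0, 0, 4, -8, 12]
R5 ← R5 − (7/3)·R2: [0, 0, 13/3, 20/3, -7/3]
R4 ← R4 − (12/41)·R3: [0, 0, 0, -152/41, 152/41]
R5 ← R5 − (13/41)·R3: [0, 0, 0, 464/41, -464/41]
R5 ← R5 + (58/19)·R4: [0, 0, 0, 0, 0]
The echelon form has 4 nonzero rows, and every pivot lies in the first 4 columns, so rank(T) = rank([T|b]) = 4.
The system is consistent.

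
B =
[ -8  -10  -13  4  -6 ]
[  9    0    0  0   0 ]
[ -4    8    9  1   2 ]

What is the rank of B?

3

Row reduce to echelon form.
R2 ← R2 + (9/8)·R1: [0, -45/4, -117/8, 9/2, -27/4]
R3 ← R3 − (1/2)·R1: [0, 13, 31/2, -1, 5]
R3 ← R3 + (52/45)·R2: [0, 0, -7/5, 21/5, -14/5]
Echelon form has 3 nonzero rows, so rank(B) = 3.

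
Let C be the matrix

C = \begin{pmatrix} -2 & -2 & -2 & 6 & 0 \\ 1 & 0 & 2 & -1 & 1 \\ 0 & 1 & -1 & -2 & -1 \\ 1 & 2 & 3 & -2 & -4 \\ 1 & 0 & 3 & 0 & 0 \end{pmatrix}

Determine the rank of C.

3

Row reduce to echelon form.
R2 ← R2 + (1/2)·R1: [0, -1, 1, 2, 1]
R4 ← R4 + (1/2)·R1: [0, 1, 2, 1, -4]
R5 ← R5 + (1/2)·R1: [0, -1, 2, 3, 0]
R3 ← R3 + R2: [0, 0, 0, 0, 0]
R4 ← R4 + R2: [0, 0, 3, 3, -3]
R5 ← R5 − R2: [0, 0, 1, 1, -1]
Swap R3 ↔ R4
R5 ← R5 − (1/3)·R3: [0, 0, 0, 0, 0]
Echelon form has 3 nonzero rows, so rank(C) = 3.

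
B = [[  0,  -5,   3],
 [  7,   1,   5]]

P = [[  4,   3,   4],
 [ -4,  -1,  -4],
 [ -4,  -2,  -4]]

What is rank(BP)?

First compute BP:
[[  8,  -1,   8],
 [  4,  10,   4]]
Now row reduce the product.
R2 ← R2 − (1/2)·R1: [0, 21/2, 0]
2 nonzero rows, so rank(BP) = 2.

2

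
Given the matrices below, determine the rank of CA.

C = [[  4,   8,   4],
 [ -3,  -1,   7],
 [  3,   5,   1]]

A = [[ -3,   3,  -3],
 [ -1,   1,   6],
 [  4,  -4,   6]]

2

First compute CA:
[[ -4,   4,  60],
 [ 38, -38,  45],
 [-10,  10,  27]]
Now row reduce the product.
R2 ← R2 + (19/2)·R1: [0, 0, 615]
R3 ← R3 − (5/2)·R1: [0, 0, -123]
R3 ← R3 + (1/5)·R2: [0, 0, 0]
2 nonzero rows, so rank(CA) = 2.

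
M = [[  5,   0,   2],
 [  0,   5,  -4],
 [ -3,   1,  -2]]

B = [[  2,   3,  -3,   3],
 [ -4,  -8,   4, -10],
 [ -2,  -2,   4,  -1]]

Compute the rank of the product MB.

First compute MB:
[[  6,  11,  -7,  13],
 [-12, -32,   4, -46],
 [ -6, -13,   5, -17]]
Now row reduce the product.
R2 ← R2 + (2)·R1: [0, -10, -10, -20]
R3 ← R3 + R1: [0, -2, -2, -4]
R3 ← R3 − (1/5)·R2: [0, 0, 0, 0]
2 nonzero rows, so rank(MB) = 2.

2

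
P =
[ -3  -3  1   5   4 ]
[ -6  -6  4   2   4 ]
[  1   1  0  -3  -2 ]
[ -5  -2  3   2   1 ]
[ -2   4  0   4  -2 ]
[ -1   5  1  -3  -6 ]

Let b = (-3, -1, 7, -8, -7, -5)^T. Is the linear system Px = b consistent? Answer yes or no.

Row reduce the augmented matrix [P | b].
R2 ← R2 − (2)·R1: [0, 0, 2, -8, -4, 5]
R3 ← R3 + (1/3)·R1: [0, 0, 1/3, -4/3, -2/3, 6]
R4 ← R4 − (5/3)·R1: [0, 3, 4/3, -19/3, -17/3, -3]
R5 ← R5 − (2/3)·R1: [0, 6, -2/3, 2/3, -14/3, -5]
R6 ← R6 − (1/3)·R1: [0, 6, 2/3, -14/3, -22/3, -4]
Swap R2 ↔ R4
R5 ← R5 − (2)·R2: [0, 0, -10/3, 40/3, 20/3, 1]
R6 ← R6 − (2)·R2: [0, 0, -2, 8, 4, 2]
R4 ← R4 − (6)·R3: [0, 0, 0, 0, 0, -31]
R5 ← R5 + (10)·R3: [0, 0, 0, 0, 0, 61]
R6 ← R6 + (6)·R3: [0, 0, 0, 0, 0, 38]
R5 ← R5 + (61/31)·R4: [0, 0, 0, 0, 0, 0]
R6 ← R6 + (38/31)·R4: [0, 0, 0, 0, 0, 0]
The echelon form has 4 nonzero rows; the last pivot sits in the augmented column, so rank(P) = 3 but rank([P|b]) = 4.
Since the ranks differ, the system is inconsistent.

no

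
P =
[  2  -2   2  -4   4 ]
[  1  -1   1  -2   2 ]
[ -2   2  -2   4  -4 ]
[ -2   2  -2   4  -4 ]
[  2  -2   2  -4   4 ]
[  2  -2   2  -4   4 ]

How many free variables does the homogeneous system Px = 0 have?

Row reduce to echelon form.
R2 ← R2 − (1/2)·R1: [0, 0, 0, 0, 0]
R3 ← R3 + R1: [0, 0, 0, 0, 0]
R4 ← R4 + R1: [0, 0, 0, 0, 0]
R5 ← R5 − R1: [0, 0, 0, 0, 0]
R6 ← R6 − R1: [0, 0, 0, 0, 0]
1 nonzero row, so rank(P) = 1.
P has 5 columns; by rank–nullity, nullity = 5 − 1 = 4.

4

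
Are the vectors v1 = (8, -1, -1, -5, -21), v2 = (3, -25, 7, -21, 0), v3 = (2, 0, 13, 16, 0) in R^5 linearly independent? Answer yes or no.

Form the matrix with these vectors as rows and row reduce.
R2 ← R2 − (3/8)·R1: [0, -197/8, 59/8, -153/8, 63/8]
R3 ← R3 − (1/4)·R1: [0, 1/4, 53/4, 69/4, 21/4]
R3 ← R3 + (2/197)·R2: [0, 0, 2625/197, 3360/197, 1050/197]
3 nonzero rows, so the 3 vectors span a space of dimension 3.
Since 3 = 3, the vectors are linearly independent.

yes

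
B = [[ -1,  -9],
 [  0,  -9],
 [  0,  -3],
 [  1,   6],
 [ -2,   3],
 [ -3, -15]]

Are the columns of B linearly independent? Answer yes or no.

Row reduce B to echelon form.
R4 ← R4 + R1: [0, -3]
R5 ← R5 − (2)·R1: [0, 21]
R6 ← R6 − (3)·R1: [0, 12]
R3 ← R3 − (1/3)·R2: [0, 0]
R4 ← R4 − (1/3)·R2: [0, 0]
R5 ← R5 + (7/3)·R2: [0, 0]
R6 ← R6 + (4/3)·R2: [0, 0]
2 pivots among 2 columns.
Every column is a pivot column, so the columns are linearly independent.

yes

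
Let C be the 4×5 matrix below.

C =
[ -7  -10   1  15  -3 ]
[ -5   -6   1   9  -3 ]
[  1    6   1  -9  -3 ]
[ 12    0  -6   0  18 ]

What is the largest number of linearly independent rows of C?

Row reduce to echelon form.
R2 ← R2 − (5/7)·R1: [0, 8/7, 2/7, -12/7, -6/7]
R3 ← R3 + (1/7)·R1: [0, 32/7, 8/7, -48/7, -24/7]
R4 ← R4 + (12/7)·R1: [0, -120/7, -30/7, 180/7, 90/7]
R3 ← R3 − (4)·R2: [0, 0, 0, 0, 0]
R4 ← R4 + (15)·R2: [0, 0, 0, 0, 0]
Echelon form has 2 nonzero rows, so rank(C) = 2.
The rank gives the maximum number of linearly independent rows: 2.

2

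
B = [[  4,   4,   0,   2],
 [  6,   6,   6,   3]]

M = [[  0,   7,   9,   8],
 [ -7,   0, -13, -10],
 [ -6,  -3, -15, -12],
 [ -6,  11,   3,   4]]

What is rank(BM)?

2

First compute BM:
[[-40,  50, -10,   0],
 [-96,  57, -105, -72]]
Now row reduce the product.
R2 ← R2 − (12/5)·R1: [0, -63, -81, -72]
2 nonzero rows, so rank(BM) = 2.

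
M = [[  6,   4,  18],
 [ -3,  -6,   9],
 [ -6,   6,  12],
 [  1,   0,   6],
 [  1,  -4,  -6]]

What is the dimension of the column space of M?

3

Row reduce to echelon form.
R2 ← R2 + (1/2)·R1: [0, -4, 18]
R3 ← R3 + R1: [0, 10, 30]
R4 ← R4 − (1/6)·R1: [0, -2/3, 3]
R5 ← R5 − (1/6)·R1: [0, -14/3, -9]
R3 ← R3 + (5/2)·R2: [0, 0, 75]
R4 ← R4 − (1/6)·R2: [0, 0, 0]
R5 ← R5 − (7/6)·R2: [0, 0, -30]
R5 ← R5 + (2/5)·R3: [0, 0, 0]
Echelon form has 3 nonzero rows, so rank(M) = 3.
The column space has dimension equal to the rank: 3.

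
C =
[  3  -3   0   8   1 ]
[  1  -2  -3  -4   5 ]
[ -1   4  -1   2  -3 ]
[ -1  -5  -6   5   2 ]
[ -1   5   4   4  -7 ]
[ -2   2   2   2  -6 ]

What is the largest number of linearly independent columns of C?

Row reduce to echelon form.
R2 ← R2 − (1/3)·R1: [0, -1, -3, -20/3, 14/3]
R3 ← R3 + (1/3)·R1: [0, 3, -1, 14/3, -8/3]
R4 ← R4 + (1/3)·R1: [0, -6, -6, 23/3, 7/3]
R5 ← R5 + (1/3)·R1: [0, 4, 4, 20/3, -20/3]
R6 ← R6 + (2/3)·R1: [0, 0, 2, 22/3, -16/3]
R3 ← R3 + (3)·R2: [0, 0, -10, -46/3, 34/3]
R4 ← R4 − (6)·R2: [0, 0, 12, 143/3, -77/3]
R5 ← R5 + (4)·R2: [0, 0, -8, -20, 12]
R4 ← R4 + (6/5)·R3: [0, 0, 0, 439/15, -181/15]
R5 ← R5 − (4/5)·R3: [0, 0, 0, -116/15, 44/15]
R6 ← R6 + (1/5)·R3: [0, 0, 0, 64/15, -46/15]
R5 ← R5 + (116/439)·R4: [0, 0, 0, 0, -112/439]
R6 ← R6 − (64/439)·R4: [0, 0, 0, 0, -574/439]
R6 ← R6 − (41/8)·R5: [0, 0, 0, 0, 0]
Echelon form has 5 nonzero rows, so rank(C) = 5.
The rank gives the maximum number of linearly independent columns: 5.

5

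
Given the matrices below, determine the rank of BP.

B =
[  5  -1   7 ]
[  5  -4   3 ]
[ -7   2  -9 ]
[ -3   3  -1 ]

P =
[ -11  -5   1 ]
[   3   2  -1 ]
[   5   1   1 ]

First compute BP:
[[-23, -20,  13],
 [-52, -30,  12],
 [ 38,  30, -18],
 [ 37,  20,  -7]]
Now row reduce the product.
R2 ← R2 − (52/23)·R1: [0, 350/23, -400/23]
R3 ← R3 + (38/23)·R1: [0, -70/23, 80/23]
R4 ← R4 + (37/23)·R1: [0, -280/23, 320/23]
R3 ← R3 + (1/5)·R2: [0, 0, 0]
R4 ← R4 + (4/5)·R2: [0, 0, 0]
2 nonzero rows, so rank(BP) = 2.

2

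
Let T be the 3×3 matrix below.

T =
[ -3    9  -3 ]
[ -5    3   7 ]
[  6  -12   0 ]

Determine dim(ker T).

1

Row reduce to echelon form.
R2 ← R2 − (5/3)·R1: [0, -12, 12]
R3 ← R3 + (2)·R1: [0, 6, -6]
R3 ← R3 + (1/2)·R2: [0, 0, 0]
2 nonzero rows, so rank(T) = 2.
T has 3 columns; by rank–nullity, nullity = 3 − 2 = 1.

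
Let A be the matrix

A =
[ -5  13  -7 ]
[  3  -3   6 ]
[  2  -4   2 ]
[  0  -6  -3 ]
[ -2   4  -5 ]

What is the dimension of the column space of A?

Row reduce to echelon form.
R2 ← R2 + (3/5)·R1: [0, 24/5, 9/5]
R3 ← R3 + (2/5)·R1: [0, 6/5, -4/5]
R5 ← R5 − (2/5)·R1: [0, -6/5, -11/5]
R3 ← R3 − (1/4)·R2: [0, 0, -5/4]
R4 ← R4 + (5/4)·R2: [0, 0, -3/4]
R5 ← R5 + (1/4)·R2: [0, 0, -7/4]
R4 ← R4 − (3/5)·R3: [0, 0, 0]
R5 ← R5 − (7/5)·R3: [0, 0, 0]
Echelon form has 3 nonzero rows, so rank(A) = 3.
The column space has dimension equal to the rank: 3.

3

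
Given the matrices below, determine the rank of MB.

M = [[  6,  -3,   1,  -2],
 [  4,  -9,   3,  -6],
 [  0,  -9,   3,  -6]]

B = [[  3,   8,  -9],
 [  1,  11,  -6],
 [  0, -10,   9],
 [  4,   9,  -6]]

First compute MB:
[[  7, -13, -15],
 [-21, -151,  81],
 [-33, -183, 117]]
Now row reduce the product.
R2 ← R2 + (3)·R1: [0, -190, 36]
R3 ← R3 + (33/7)·R1: [0, -1710/7, 324/7]
R3 ← R3 − (9/7)·R2: [0, 0, 0]
2 nonzero rows, so rank(MB) = 2.

2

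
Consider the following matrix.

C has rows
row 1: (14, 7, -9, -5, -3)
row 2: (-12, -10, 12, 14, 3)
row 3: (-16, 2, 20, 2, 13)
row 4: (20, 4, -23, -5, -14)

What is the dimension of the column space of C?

4

Row reduce to echelon form.
R2 ← R2 + (6/7)·R1: [0, -4, 30/7, 68/7, 3/7]
R3 ← R3 + (8/7)·R1: [0, 10, 68/7, -26/7, 67/7]
R4 ← R4 − (10/7)·R1: [0, -6, -71/7, 15/7, -68/7]
R3 ← R3 + (5/2)·R2: [0, 0, 143/7, 144/7, 149/14]
R4 ← R4 − (3/2)·R2: [0, 0, -116/7, -87/7, -145/14]
R4 ← R4 + (116/143)·R3: [0, 0, 0, 609/143, -493/286]
Echelon form has 4 nonzero rows, so rank(C) = 4.
The column space has dimension equal to the rank: 4.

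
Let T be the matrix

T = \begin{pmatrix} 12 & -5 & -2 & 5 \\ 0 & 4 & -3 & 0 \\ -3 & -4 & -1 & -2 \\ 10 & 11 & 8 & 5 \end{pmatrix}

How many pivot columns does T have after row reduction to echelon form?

Row reduce to echelon form.
R3 ← R3 + (1/4)·R1: [0, -21/4, -3/2, -3/4]
R4 ← R4 − (5/6)·R1: [0, 91/6, 29/3, 5/6]
R3 ← R3 + (21/16)·R2: [0, 0, -87/16, -3/4]
R4 ← R4 − (91/24)·R2: [0, 0, 505/24, 5/6]
R4 ← R4 + (1010/261)·R3: [0, 0, 0, -60/29]
Echelon form has 4 nonzero rows, so rank(T) = 4.
Each nonzero row contributes one pivot column: 4 pivot columns.

4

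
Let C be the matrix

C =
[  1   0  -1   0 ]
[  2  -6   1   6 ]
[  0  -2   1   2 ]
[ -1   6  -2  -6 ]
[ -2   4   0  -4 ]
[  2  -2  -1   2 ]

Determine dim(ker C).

Row reduce to echelon form.
R2 ← R2 − (2)·R1: [0, -6, 3, 6]
R4 ← R4 + R1: [0, 6, -3, -6]
R5 ← R5 + (2)·R1: [0, 4, -2, -4]
R6 ← R6 − (2)·R1: [0, -2, 1, 2]
R3 ← R3 − (1/3)·R2: [0, 0, 0, 0]
R4 ← R4 + R2: [0, 0, 0, 0]
R5 ← R5 + (2/3)·R2: [0, 0, 0, 0]
R6 ← R6 − (1/3)·R2: [0, 0, 0, 0]
2 nonzero rows, so rank(C) = 2.
C has 4 columns; by rank–nullity, nullity = 4 − 2 = 2.

2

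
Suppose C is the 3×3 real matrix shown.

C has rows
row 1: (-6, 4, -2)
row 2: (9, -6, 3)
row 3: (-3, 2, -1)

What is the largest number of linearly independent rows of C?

1

Row reduce to echelon form.
R2 ← R2 + (3/2)·R1: [0, 0, 0]
R3 ← R3 − (1/2)·R1: [0, 0, 0]
Echelon form has 1 nonzero row, so rank(C) = 1.
The rank gives the maximum number of linearly independent rows: 1.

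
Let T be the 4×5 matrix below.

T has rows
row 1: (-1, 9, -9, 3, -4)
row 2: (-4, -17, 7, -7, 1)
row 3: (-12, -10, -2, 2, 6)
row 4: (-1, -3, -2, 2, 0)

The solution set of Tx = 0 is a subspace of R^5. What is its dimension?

1

Row reduce to echelon form.
R2 ← R2 − (4)·R1: [0, -53, 43, -19, 17]
R3 ← R3 − (12)·R1: [0, -118, 106, -34, 54]
R4 ← R4 − R1: [0, -12, 7, -1, 4]
R3 ← R3 − (118/53)·R2: [0, 0, 544/53, 440/53, 856/53]
R4 ← R4 − (12/53)·R2: [0, 0, -145/53, 175/53, 8/53]
R4 ← R4 + (145/544)·R3: [0, 0, 0, 375/68, 303/68]
4 nonzero rows, so rank(T) = 4.
T has 5 columns; by rank–nullity, nullity = 5 − 4 = 1.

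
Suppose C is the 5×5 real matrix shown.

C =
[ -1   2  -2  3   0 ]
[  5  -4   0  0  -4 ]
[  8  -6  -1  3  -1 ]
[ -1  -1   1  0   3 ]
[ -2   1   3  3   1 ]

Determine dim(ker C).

0

Row reduce to echelon form.
R2 ← R2 + (5)·R1: [0, 6, -10, 15, -4]
R3 ← R3 + (8)·R1: [0, 10, -17, 27, -1]
R4 ← R4 − R1: [0, -3, 3, -3, 3]
R5 ← R5 − (2)·R1: [0, -3, 7, -3, 1]
R3 ← R3 − (5/3)·R2: [0, 0, -1/3, 2, 17/3]
R4 ← R4 + (1/2)·R2: [0, 0, -2, 9/2, 1]
R5 ← R5 + (1/2)·R2: [0, 0, 2, 9/2, -1]
R4 ← R4 − (6)·R3: [0, 0, 0, -15/2, -33]
R5 ← R5 + (6)·R3: [0, 0, 0, 33/2, 33]
R5 ← R5 + (11/5)·R4: [0, 0, 0, 0, -198/5]
5 nonzero rows, so rank(C) = 5.
C has 5 columns; by rank–nullity, nullity = 5 − 5 = 0.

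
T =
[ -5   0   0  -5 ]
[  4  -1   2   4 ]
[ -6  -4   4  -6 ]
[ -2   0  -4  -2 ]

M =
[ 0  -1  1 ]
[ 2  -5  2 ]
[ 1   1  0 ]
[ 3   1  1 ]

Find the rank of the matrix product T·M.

First compute TM:
[[-15,   0, -10],
 [ 12,   7,   6],
 [-22,  24, -20],
 [-10,  -4,  -4]]
Now row reduce the product.
R2 ← R2 + (4/5)·R1: [0, 7, -2]
R3 ← R3 − (22/15)·R1: [0, 24, -16/3]
R4 ← R4 − (2/3)·R1: [0, -4, 8/3]
R3 ← R3 − (24/7)·R2: [0, 0, 32/21]
R4 ← R4 + (4/7)·R2: [0, 0, 32/21]
R4 ← R4 − R3: [0, 0, 0]
3 nonzero rows, so rank(TM) = 3.

3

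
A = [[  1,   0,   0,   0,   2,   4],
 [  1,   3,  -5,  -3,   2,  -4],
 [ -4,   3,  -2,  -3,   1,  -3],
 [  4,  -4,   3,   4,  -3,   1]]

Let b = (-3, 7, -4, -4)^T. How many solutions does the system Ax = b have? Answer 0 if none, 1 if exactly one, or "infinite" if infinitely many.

Row reduce the augmented matrix [A | b].
R2 ← R2 − R1: [0, 3, -5, -3, 0, -8, 10]
R3 ← R3 + (4)·R1: [0, 3, -2, -3, 9, 13, -16]
R4 ← R4 − (4)·R1: [0, -4, 3, 4, -11, -15, 8]
R3 ← R3 − R2: [0, 0, 3, 0, 9, 21, -26]
R4 ← R4 + (4/3)·R2: [0, 0, -11/3, 0, -11, -77/3, 64/3]
R4 ← R4 + (11/9)·R3: [0, 0, 0, 0, 0, 0, -94/9]
The echelon form has 4 nonzero rows; the last pivot sits in the augmented column, so rank(A) = 3 but rank([A|b]) = 4.
Since the ranks differ, the system is inconsistent.
It has no solutions.

0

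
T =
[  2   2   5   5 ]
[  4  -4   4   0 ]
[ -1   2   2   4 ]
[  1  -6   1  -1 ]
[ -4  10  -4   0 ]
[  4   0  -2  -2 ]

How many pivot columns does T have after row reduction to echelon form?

Row reduce to echelon form.
R2 ← R2 − (2)·R1: [0, -8, -6, -10]
R3 ← R3 + (1/2)·R1: [0, 3, 9/2, 13/2]
R4 ← R4 − (1/2)·R1: [0, -7, -3/2, -7/2]
R5 ← R5 + (2)·R1: [0, 14, 6, 10]
R6 ← R6 − (2)·R1: [0, -4, -12, -12]
R3 ← R3 + (3/8)·R2: [0, 0, 9/4, 11/4]
R4 ← R4 − (7/8)·R2: [0, 0, 15/4, 21/4]
R5 ← R5 + (7/4)·R2: [0, 0, -9/2, -15/2]
R6 ← R6 − (1/2)·R2: [0, 0, -9, -7]
R4 ← R4 − (5/3)·R3: [0, 0, 0, 2/3]
R5 ← R5 + (2)·R3: [0, 0, 0, -2]
R6 ← R6 + (4)·R3: [0, 0, 0, 4]
R5 ← R5 + (3)·R4: [0, 0, 0, 0]
R6 ← R6 − (6)·R4: [0, 0, 0, 0]
Echelon form has 4 nonzero rows, so rank(T) = 4.
Each nonzero row contributes one pivot column: 4 pivot columns.

4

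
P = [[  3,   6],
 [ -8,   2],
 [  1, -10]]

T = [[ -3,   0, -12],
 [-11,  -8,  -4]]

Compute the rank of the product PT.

First compute PT:
[[-75, -48, -60],
 [  2, -16,  88],
 [107,  80,  28]]
Now row reduce the product.
R2 ← R2 + (2/75)·R1: [0, -432/25, 432/5]
R3 ← R3 + (107/75)·R1: [0, 288/25, -288/5]
R3 ← R3 + (2/3)·R2: [0, 0, 0]
2 nonzero rows, so rank(PT) = 2.

2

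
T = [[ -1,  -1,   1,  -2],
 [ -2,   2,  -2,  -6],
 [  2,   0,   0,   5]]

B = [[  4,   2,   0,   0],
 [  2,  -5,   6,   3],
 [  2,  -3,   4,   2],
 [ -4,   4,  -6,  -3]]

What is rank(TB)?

First compute TB:
[[  4,  -8,  10,   5],
 [ 16, -32,  40,  20],
 [-12,  24, -30, -15]]
Now row reduce the product.
R2 ← R2 − (4)·R1: [0, 0, 0, 0]
R3 ← R3 + (3)·R1: [0, 0, 0, 0]
1 nonzero row, so rank(TB) = 1.

1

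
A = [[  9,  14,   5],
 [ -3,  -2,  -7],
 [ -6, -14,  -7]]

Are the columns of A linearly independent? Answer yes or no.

yes

Row reduce A to echelon form.
R2 ← R2 + (1/3)·R1: [0, 8/3, -16/3]
R3 ← R3 + (2/3)·R1: [0, -14/3, -11/3]
R3 ← R3 + (7/4)·R2: [0, 0, -13]
3 pivots among 3 columns.
Every column is a pivot column, so the columns are linearly independent.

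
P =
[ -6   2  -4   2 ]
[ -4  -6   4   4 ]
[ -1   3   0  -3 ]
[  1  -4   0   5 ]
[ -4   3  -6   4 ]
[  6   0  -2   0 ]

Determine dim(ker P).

Row reduce to echelon form.
R2 ← R2 − (2/3)·R1: [0, -22/3, 20/3, 8/3]
R3 ← R3 − (1/6)·R1: [0, 8/3, 2/3, -10/3]
R4 ← R4 + (1/6)·R1: [0, -11/3, -2/3, 16/3]
R5 ← R5 − (2/3)·R1: [0, 5/3, -10/3, 8/3]
R6 ← R6 + R1: [0, 2, -6, 2]
R3 ← R3 + (4/11)·R2: [0, 0, 34/11, -26/11]
R4 ← R4 − (1/2)·R2: [0, 0, -4, 4]
R5 ← R5 + (5/22)·R2: [0, 0, -20/11, 36/11]
R6 ← R6 + (3/11)·R2: [0, 0, -46/11, 30/11]
R4 ← R4 + (22/17)·R3: [0, 0, 0, 16/17]
R5 ← R5 + (10/17)·R3: [0, 0, 0, 32/17]
R6 ← R6 + (23/17)·R3: [0, 0, 0, -8/17]
R5 ← R5 − (2)·R4: [0, 0, 0, 0]
R6 ← R6 + (1/2)·R4: [0, 0, 0, 0]
4 nonzero rows, so rank(P) = 4.
P has 4 columns; by rank–nullity, nullity = 4 − 4 = 0.

0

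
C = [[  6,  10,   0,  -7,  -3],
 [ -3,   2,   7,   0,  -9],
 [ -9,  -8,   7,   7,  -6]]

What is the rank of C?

2

Row reduce to echelon form.
R2 ← R2 + (1/2)·R1: [0, 7, 7, -7/2, -21/2]
R3 ← R3 + (3/2)·R1: [0, 7, 7, -7/2, -21/2]
R3 ← R3 − R2: [0, 0, 0, 0, 0]
Echelon form has 2 nonzero rows, so rank(C) = 2.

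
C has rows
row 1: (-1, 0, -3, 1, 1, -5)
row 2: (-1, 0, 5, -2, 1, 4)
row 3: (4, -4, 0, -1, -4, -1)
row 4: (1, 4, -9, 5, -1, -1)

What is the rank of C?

Row reduce to echelon form.
R2 ← R2 − R1: [0, 0, 8, -3, 0, 9]
R3 ← R3 + (4)·R1: [0, -4, -12, 3, 0, -21]
R4 ← R4 + R1: [0, 4, -12, 6, 0, -6]
Swap R2 ↔ R3
R4 ← R4 + R2: [0, 0, -24, 9, 0, -27]
R4 ← R4 + (3)·R3: [0, 0, 0, 0, 0, 0]
Echelon form has 3 nonzero rows, so rank(C) = 3.

3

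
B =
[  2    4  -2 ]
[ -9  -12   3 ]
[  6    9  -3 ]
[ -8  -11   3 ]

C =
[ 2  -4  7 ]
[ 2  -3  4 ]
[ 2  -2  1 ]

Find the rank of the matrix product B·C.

2

First compute BC:
[[  8, -16,  28],
 [-36,  66, -108],
 [ 24, -45,  75],
 [-32,  59, -97]]
Now row reduce the product.
R2 ← R2 + (9/2)·R1: [0, -6, 18]
R3 ← R3 − (3)·R1: [0, 3, -9]
R4 ← R4 + (4)·R1: [0, -5, 15]
R3 ← R3 + (1/2)·R2: [0, 0, 0]
R4 ← R4 − (5/6)·R2: [0, 0, 0]
2 nonzero rows, so rank(BC) = 2.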